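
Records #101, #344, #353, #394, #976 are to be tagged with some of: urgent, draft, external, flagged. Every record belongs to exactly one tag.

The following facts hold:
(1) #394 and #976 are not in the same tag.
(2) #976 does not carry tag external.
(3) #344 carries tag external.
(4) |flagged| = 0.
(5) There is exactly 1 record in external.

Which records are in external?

From (2): #976 ∉ external.
From (3): #344 ∈ external.
(4): flagged already has 0, so the rest are out.
(5): external already has 1, so the rest are out.

external = {#344}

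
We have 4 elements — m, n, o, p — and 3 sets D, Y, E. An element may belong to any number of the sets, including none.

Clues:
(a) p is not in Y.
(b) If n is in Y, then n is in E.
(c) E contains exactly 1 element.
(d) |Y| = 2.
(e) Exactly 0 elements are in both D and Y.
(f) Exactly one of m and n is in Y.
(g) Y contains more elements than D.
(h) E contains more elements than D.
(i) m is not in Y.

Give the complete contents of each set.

From (a): p ∉ Y.
From (i): m ∉ Y.
(d): only 2 candidates remain for Y, so all are in.
(b): n ∈ E.
(c): E already has 1, so the rest are out.
Suppose m ∈ D: no assignment then satisfies all the clues, so m ∉ D.

D = {}; Y = {n, o}; E = {n}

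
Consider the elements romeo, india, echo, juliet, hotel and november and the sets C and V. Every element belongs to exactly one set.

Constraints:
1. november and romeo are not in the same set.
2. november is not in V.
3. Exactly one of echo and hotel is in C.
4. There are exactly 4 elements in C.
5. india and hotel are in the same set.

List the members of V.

V = {echo, romeo}

From (2): november ∉ V.
Only one set left: november ∈ C.
(1): romeo ∉ C.
Only one set left: romeo ∈ V.
Suppose india ∈ V: no assignment then satisfies all the clues, so india ∉ V.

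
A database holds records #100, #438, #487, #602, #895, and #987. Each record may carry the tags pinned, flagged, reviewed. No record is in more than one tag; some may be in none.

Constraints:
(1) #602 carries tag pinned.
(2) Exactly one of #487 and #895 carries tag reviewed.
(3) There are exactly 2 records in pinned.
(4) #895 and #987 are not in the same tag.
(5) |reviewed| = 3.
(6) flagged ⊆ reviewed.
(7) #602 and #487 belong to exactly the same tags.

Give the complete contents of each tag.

pinned = {#487, #602}; flagged = {}; reviewed = {#100, #438, #895}

From (1): #602 ∈ pinned.
(7): #487 matches #602: #487 ∈ pinned.
(2) (exactly one): #895 ∈ reviewed.
(3): pinned already has 2, so the rest are out.
(4): #987 ∉ reviewed.
(5): only 3 candidates remain for reviewed, so all are in.
(6) contrapositive: #987 ∉ flagged.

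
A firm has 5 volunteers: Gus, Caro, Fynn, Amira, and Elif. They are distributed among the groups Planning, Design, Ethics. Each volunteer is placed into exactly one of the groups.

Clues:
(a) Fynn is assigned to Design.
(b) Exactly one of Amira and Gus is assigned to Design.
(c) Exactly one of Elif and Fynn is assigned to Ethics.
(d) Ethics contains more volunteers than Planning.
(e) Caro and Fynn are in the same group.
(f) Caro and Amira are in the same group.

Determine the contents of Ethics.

Ethics = {Elif, Gus}

From (a): Fynn ∈ Design.
(c) (exactly one): Elif ∈ Ethics.
(e): Caro matches Fynn: Caro ∉ Planning.
(e): Caro matches Fynn: Caro ∈ Design.
(f): Amira matches Caro: Amira ∉ Planning.
(f): Amira matches Caro: Amira ∈ Design.
(b) (exactly one): Gus ∉ Design.
Suppose Gus ∉ Ethics: no assignment then satisfies all the clues, so Gus ∈ Ethics.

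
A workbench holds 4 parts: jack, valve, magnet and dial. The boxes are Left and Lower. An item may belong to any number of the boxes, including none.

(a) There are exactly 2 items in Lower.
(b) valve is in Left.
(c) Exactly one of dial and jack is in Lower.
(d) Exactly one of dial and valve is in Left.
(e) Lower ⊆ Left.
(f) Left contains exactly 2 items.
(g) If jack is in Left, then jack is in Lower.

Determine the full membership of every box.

Left = {jack, valve}; Lower = {jack, valve}

From (b): valve ∈ Left.
(d) (exactly one): dial ∉ Left.
(e) contrapositive: dial ∉ Lower.
(c) (exactly one): jack ∈ Lower.
(e) with jack ∈ Lower: jack ∈ Left.
(f): Left already has 2, so the rest are out.
(e) contrapositive: magnet ∉ Lower.
(a): only 2 candidates remain for Lower, so all are in.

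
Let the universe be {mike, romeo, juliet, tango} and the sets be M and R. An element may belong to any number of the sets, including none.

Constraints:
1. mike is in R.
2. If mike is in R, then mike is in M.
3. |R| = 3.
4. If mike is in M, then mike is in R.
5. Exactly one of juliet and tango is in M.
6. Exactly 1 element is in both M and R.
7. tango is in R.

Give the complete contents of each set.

M = {juliet, mike}; R = {mike, romeo, tango}

From (1): mike ∈ R.
From (7): tango ∈ R.
(2): mike ∈ M.
Suppose romeo ∈ M: no assignment then satisfies all the clues, so romeo ∉ M.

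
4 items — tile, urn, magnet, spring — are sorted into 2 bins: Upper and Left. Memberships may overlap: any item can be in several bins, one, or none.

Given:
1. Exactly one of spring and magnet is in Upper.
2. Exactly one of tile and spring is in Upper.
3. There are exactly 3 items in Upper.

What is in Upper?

Upper = {magnet, tile, urn}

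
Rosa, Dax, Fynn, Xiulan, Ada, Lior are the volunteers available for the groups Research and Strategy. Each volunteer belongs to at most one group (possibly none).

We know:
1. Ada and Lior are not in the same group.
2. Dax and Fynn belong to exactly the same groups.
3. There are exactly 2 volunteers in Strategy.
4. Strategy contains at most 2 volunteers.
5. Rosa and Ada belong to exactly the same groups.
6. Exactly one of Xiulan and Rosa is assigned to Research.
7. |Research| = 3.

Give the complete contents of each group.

Research = {Dax, Fynn, Xiulan}; Strategy = {Ada, Rosa}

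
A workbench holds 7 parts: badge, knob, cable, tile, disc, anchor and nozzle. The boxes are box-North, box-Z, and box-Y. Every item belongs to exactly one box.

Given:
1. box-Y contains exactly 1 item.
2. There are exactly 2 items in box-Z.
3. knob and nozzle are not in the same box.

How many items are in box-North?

4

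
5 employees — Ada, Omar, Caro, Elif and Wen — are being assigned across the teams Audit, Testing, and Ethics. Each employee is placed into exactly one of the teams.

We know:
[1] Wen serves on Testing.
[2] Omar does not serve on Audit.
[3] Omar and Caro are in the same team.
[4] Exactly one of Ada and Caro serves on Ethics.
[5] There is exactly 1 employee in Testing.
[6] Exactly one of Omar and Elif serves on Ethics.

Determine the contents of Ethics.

From (1): Wen ∈ Testing.
From (2): Omar ∉ Audit.
(3): Caro matches Omar: Caro ∉ Audit.
(5): Testing already has 1, so the rest are out.
Only one team left: Omar ∈ Ethics.
Only one team left: Caro ∈ Ethics.
(4) (exactly one): Ada ∉ Ethics.
(6) (exactly one): Elif ∉ Ethics.
Only one team left: Ada ∈ Audit.
Only one team left: Elif ∈ Audit.

Ethics = {Caro, Omar}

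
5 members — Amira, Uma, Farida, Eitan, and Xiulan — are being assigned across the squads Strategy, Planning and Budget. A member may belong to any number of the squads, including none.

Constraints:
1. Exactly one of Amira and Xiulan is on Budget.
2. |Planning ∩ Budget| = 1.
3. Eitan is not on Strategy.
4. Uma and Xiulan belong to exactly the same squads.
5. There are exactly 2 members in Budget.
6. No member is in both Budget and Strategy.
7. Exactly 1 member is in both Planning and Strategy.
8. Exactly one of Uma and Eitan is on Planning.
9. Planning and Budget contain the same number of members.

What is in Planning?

Planning = {Eitan, Farida}

From (3): Eitan ∉ Strategy.
Suppose Amira ∈ Planning: no assignment then satisfies all the clues, so Amira ∉ Planning.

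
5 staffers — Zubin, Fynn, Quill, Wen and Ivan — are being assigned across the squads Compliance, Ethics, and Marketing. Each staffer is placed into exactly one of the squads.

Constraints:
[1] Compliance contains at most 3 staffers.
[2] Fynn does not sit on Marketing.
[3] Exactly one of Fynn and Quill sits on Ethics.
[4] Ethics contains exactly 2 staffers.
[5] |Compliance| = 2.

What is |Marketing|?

1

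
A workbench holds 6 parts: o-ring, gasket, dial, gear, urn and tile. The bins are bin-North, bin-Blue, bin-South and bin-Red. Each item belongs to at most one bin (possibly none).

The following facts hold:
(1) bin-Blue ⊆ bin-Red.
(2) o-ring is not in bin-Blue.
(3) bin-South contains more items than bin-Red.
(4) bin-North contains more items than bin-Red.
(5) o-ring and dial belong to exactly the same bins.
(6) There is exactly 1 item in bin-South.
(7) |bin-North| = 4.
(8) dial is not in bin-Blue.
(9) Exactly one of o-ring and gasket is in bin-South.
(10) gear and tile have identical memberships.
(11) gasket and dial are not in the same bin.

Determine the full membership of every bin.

bin-North = {dial, gear, o-ring, tile}; bin-Blue = {}; bin-South = {gasket}; bin-Red = {}

From (2): o-ring ∉ bin-Blue.
From (8): dial ∉ bin-Blue.
Suppose o-ring ∉ bin-North: no assignment then satisfies all the clues, so o-ring ∈ bin-North.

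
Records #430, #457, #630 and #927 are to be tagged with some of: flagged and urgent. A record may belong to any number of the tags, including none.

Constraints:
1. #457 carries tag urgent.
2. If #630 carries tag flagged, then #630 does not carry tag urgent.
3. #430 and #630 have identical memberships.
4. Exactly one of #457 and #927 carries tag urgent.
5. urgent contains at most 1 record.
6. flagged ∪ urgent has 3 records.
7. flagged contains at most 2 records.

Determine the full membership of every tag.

From (1): #457 ∈ urgent.
(4) (exactly one): #927 ∉ urgent.
(5): urgent already has 1, so the rest are out.
Suppose #430 ∉ flagged: no assignment then satisfies all the clues, so #430 ∈ flagged.

flagged = {#430, #630}; urgent = {#457}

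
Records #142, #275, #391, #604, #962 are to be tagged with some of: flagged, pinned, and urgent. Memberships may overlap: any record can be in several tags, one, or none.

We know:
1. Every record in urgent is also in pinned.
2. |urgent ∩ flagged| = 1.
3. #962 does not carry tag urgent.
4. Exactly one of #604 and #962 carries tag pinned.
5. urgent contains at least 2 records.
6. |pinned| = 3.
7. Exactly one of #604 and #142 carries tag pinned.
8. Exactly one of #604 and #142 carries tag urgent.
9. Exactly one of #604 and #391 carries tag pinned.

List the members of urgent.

From (3): #962 ∉ urgent.
Suppose #142 ∉ urgent: no assignment then satisfies all the clues, so #142 ∈ urgent.

urgent = {#142, #391}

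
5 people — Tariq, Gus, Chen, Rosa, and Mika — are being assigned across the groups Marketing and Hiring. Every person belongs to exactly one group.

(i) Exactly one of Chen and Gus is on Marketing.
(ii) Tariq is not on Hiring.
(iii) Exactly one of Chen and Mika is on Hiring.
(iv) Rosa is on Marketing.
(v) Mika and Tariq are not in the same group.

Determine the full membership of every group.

Marketing = {Chen, Rosa, Tariq}; Hiring = {Gus, Mika}

From (ii): Tariq ∉ Hiring.
From (iv): Rosa ∈ Marketing.
Only one group left: Tariq ∈ Marketing.
(v): Mika ∉ Marketing.
Only one group left: Mika ∈ Hiring.
(iii) (exactly one): Chen ∉ Hiring.
Only one group left: Chen ∈ Marketing.
(i) (exactly one): Gus ∉ Marketing.
Only one group left: Gus ∈ Hiring.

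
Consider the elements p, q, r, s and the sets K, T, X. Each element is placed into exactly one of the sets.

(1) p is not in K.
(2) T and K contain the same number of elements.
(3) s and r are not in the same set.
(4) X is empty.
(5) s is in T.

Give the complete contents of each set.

From (1): p ∉ K.
From (5): s ∈ T.
(3): r ∉ T.
(4): X already has 0, so the rest are out.
Only one set left: p ∈ T.
Only one set left: r ∈ K.
Suppose q ∉ K: no assignment then satisfies all the clues, so q ∈ K.

K = {q, r}; T = {p, s}; X = {}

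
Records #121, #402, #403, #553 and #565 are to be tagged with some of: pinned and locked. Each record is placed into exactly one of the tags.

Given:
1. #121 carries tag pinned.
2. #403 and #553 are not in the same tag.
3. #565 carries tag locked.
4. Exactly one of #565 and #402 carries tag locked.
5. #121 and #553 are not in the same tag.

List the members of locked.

locked = {#553, #565}

From (1): #121 ∈ pinned.
From (3): #565 ∈ locked.
(4) (exactly one): #402 ∉ locked.
(5): #553 ∉ pinned.
Only one tag left: #402 ∈ pinned.
Only one tag left: #553 ∈ locked.
(2): #403 ∉ locked.
Only one tag left: #403 ∈ pinned.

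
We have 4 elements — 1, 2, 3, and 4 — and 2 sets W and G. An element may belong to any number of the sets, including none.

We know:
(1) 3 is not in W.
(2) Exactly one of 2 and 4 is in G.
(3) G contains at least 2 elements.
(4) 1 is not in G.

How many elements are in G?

2

From (1): 3 ∉ W.
From (4): 1 ∉ G.
Suppose 3 ∉ G: no assignment then satisfies all the clues, so 3 ∈ G.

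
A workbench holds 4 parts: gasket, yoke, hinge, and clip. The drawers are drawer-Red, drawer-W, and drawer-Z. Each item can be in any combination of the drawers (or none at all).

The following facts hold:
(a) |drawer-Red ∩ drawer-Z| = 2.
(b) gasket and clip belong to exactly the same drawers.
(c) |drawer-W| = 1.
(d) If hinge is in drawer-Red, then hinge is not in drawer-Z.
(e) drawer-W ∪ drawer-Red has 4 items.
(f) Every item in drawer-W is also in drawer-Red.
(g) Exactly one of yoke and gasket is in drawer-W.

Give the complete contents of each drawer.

drawer-Red = {clip, gasket, hinge, yoke}; drawer-W = {yoke}; drawer-Z = {clip, gasket}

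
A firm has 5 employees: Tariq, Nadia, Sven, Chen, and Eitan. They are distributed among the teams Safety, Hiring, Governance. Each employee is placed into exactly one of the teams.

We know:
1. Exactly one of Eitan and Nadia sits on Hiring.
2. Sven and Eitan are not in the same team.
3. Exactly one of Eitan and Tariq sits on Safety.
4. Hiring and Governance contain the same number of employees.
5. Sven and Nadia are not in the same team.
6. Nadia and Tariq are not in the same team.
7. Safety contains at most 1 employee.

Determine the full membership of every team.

Safety = {Eitan}; Hiring = {Chen, Nadia}; Governance = {Sven, Tariq}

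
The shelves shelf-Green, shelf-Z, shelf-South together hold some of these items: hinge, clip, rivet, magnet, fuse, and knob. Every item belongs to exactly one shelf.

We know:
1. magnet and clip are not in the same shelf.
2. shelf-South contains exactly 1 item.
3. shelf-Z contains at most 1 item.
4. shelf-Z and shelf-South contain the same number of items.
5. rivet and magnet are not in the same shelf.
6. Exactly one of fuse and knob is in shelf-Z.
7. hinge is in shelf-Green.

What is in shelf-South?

shelf-South = {magnet}

From (7): hinge ∈ shelf-Green.
Suppose clip ∈ shelf-South: no assignment then satisfies all the clues, so clip ∉ shelf-South.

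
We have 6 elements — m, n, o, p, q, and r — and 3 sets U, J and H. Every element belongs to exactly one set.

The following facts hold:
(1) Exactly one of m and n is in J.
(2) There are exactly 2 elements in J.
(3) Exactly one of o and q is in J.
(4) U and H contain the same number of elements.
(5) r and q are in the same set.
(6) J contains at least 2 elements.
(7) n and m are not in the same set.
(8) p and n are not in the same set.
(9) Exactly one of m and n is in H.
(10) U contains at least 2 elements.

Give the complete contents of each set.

U = {q, r}; J = {n, o}; H = {m, p}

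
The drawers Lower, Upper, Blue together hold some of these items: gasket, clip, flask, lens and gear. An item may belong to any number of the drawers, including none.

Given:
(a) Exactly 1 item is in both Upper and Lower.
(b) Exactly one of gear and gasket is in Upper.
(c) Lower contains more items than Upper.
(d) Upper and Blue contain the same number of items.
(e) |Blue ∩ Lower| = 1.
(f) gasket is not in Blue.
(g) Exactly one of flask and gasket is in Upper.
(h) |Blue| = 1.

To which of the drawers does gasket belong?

gasket: Lower, Upper

From (f): gasket ∉ Blue.
Suppose gasket ∉ Lower: no assignment then satisfies all the clues, so gasket ∈ Lower.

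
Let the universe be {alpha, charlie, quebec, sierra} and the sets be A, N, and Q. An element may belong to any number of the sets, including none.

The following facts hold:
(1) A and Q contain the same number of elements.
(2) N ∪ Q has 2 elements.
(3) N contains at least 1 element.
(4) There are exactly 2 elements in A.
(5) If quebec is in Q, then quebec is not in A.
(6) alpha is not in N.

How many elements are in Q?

2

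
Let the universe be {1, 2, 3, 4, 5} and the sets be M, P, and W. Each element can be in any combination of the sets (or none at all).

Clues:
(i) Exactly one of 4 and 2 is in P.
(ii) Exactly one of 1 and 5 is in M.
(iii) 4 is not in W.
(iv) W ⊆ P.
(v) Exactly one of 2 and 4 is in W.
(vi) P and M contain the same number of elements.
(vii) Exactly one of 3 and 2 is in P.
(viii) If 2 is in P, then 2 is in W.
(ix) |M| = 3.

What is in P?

P = {1, 2, 5}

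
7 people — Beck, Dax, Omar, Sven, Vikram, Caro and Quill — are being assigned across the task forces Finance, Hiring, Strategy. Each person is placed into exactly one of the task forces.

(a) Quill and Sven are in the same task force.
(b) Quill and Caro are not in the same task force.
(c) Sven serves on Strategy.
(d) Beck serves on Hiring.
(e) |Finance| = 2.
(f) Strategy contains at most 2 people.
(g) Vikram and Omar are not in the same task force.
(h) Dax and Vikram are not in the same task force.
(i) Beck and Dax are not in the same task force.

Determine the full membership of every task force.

From (c): Sven ∈ Strategy.
From (d): Beck ∈ Hiring.
(a): Quill matches Sven: Quill ∉ Finance.
(a): Quill matches Sven: Quill ∉ Hiring.
(a): Quill matches Sven: Quill ∈ Strategy.
(b): Caro ∉ Strategy.
(f): Strategy already has 2, so the rest are out.
(i): Dax ∉ Hiring.
Only one task force left: Dax ∈ Finance.
(h): Vikram ∉ Finance.
Only one task force left: Vikram ∈ Hiring.
Only one task force left: Caro ∈ Hiring.

Finance = {Dax, Omar}; Hiring = {Beck, Caro, Vikram}; Strategy = {Quill, Sven}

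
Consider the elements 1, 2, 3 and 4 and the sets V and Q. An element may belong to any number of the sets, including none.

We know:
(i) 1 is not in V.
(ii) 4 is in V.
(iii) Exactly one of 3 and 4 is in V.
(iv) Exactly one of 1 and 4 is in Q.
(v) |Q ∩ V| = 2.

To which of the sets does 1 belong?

From (i): 1 ∉ V.
From (ii): 4 ∈ V.
(iii) (exactly one): 3 ∉ V.
Suppose 1 ∈ Q: no assignment then satisfies all the clues, so 1 ∉ Q.

1: none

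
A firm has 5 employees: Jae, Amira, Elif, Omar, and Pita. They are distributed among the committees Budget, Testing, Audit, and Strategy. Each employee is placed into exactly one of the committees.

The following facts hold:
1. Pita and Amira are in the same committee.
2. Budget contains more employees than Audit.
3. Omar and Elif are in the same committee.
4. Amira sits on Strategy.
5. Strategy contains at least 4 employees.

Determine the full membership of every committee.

Budget = {Jae}; Testing = {}; Audit = {}; Strategy = {Amira, Elif, Omar, Pita}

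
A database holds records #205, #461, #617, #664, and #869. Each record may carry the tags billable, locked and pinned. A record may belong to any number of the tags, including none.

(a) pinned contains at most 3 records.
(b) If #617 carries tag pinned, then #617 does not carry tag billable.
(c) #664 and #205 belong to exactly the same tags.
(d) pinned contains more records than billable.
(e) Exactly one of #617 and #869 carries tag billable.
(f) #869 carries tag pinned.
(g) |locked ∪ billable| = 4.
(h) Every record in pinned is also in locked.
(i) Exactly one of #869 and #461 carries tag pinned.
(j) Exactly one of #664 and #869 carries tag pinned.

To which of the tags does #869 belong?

#869: billable, locked, pinned

From (f): #869 ∈ pinned.
(h) with #869 ∈ pinned: #869 ∈ locked.
(i) (exactly one): #461 ∉ pinned.
(j) (exactly one): #664 ∉ pinned.
(c): #205 matches #664: #205 ∉ pinned.
Suppose #869 ∉ billable: no assignment then satisfies all the clues, so #869 ∈ billable.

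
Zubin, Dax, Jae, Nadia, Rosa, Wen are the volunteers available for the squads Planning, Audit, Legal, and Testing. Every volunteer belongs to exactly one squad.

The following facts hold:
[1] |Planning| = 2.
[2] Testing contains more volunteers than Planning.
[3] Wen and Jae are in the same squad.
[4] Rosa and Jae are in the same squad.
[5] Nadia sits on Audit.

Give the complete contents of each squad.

Planning = {Dax, Zubin}; Audit = {Nadia}; Legal = {}; Testing = {Jae, Rosa, Wen}

From (5): Nadia ∈ Audit.
Suppose Zubin ∉ Planning: no assignment then satisfies all the clues, so Zubin ∈ Planning.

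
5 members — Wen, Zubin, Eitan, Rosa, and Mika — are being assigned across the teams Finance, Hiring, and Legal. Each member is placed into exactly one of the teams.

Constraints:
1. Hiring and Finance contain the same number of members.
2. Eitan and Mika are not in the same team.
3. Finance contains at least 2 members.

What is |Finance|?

2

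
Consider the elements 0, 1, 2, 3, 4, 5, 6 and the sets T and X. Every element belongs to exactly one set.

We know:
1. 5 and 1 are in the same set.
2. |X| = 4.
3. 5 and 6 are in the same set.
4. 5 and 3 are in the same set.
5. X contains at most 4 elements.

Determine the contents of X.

X = {1, 3, 5, 6}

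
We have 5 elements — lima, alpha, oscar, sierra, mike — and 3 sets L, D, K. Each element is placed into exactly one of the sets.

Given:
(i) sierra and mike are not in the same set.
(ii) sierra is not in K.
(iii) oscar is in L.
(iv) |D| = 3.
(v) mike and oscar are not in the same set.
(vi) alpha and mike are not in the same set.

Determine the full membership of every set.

L = {oscar}; D = {alpha, lima, sierra}; K = {mike}

From (ii): sierra ∉ K.
From (iii): oscar ∈ L.
(v): mike ∉ L.
Suppose lima ∈ L: no assignment then satisfies all the clues, so lima ∉ L.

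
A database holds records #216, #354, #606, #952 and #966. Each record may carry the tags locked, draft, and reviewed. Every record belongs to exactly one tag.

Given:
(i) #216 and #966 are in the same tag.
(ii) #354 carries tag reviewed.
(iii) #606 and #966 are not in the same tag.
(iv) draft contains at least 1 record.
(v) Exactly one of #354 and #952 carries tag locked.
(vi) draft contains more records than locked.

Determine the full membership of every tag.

locked = {#952}; draft = {#216, #966}; reviewed = {#354, #606}

From (ii): #354 ∈ reviewed.
(v) (exactly one): #952 ∈ locked.
Suppose #216 ∈ locked: no assignment then satisfies all the clues, so #216 ∉ locked.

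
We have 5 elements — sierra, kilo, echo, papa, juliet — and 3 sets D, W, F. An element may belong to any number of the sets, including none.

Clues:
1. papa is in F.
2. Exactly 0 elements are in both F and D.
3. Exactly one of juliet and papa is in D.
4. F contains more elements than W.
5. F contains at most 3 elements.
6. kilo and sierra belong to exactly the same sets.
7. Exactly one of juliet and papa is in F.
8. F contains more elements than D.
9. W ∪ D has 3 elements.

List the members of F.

F = {kilo, papa, sierra}

From (1): papa ∈ F.
(7) (exactly one): juliet ∉ F.
Suppose sierra ∉ F: no assignment then satisfies all the clues, so sierra ∈ F.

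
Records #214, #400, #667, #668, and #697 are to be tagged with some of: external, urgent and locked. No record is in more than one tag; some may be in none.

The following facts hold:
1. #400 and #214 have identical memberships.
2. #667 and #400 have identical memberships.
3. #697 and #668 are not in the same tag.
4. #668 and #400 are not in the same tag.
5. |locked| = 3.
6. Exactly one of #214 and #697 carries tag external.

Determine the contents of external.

external = {#697}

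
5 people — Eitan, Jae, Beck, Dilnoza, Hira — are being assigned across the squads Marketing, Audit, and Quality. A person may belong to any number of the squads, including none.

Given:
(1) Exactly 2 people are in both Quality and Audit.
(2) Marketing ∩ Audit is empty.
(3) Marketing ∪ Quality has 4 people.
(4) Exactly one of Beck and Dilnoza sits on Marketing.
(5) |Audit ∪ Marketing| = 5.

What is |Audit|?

3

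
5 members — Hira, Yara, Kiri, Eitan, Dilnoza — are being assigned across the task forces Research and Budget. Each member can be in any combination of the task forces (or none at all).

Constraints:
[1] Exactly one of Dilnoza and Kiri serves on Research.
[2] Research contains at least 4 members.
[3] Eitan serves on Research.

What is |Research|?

4

From (3): Eitan ∈ Research.
Suppose Hira ∉ Research: no assignment then satisfies all the clues, so Hira ∈ Research.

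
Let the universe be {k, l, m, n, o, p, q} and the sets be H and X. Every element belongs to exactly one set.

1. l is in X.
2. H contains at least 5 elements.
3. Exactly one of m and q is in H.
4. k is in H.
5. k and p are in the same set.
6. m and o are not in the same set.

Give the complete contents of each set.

H = {k, n, o, p, q}; X = {l, m}

From (1): l ∈ X.
From (4): k ∈ H.
(5): p matches k: p ∈ H.
Suppose m ∈ H: no assignment then satisfies all the clues, so m ∉ H.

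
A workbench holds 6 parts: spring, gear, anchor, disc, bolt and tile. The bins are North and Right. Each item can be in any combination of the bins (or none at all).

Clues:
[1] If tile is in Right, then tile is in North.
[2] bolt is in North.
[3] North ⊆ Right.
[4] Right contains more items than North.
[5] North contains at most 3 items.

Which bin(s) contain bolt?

bolt: North, Right

From (2): bolt ∈ North.
(3) with bolt ∈ North: bolt ∈ Right.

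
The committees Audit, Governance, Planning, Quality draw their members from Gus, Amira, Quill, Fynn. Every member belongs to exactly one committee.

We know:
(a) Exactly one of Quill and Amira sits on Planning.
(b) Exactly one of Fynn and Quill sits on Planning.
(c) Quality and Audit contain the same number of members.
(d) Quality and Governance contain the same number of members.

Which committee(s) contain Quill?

Quill: Planning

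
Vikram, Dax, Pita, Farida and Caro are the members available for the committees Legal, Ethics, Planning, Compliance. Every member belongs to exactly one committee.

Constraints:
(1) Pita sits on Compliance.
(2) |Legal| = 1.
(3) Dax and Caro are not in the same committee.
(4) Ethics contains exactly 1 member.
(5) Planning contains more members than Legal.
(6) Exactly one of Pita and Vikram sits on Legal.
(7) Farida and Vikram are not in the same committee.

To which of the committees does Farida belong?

Farida: Planning

From (1): Pita ∈ Compliance.
(6) (exactly one): Vikram ∈ Legal.
(7): Farida ∉ Legal.
(2): Legal already has 1, so the rest are out.
Suppose Farida ∈ Ethics: no assignment then satisfies all the clues, so Farida ∉ Ethics.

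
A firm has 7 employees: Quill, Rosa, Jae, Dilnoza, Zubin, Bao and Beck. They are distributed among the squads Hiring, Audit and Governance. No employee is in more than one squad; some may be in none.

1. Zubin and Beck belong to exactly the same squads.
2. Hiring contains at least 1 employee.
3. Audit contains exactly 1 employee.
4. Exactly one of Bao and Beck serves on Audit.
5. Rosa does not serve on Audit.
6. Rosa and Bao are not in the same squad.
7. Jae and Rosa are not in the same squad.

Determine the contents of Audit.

Audit = {Bao}

From (5): Rosa ∉ Audit.
Suppose Quill ∈ Audit: no assignment then satisfies all the clues, so Quill ∉ Audit.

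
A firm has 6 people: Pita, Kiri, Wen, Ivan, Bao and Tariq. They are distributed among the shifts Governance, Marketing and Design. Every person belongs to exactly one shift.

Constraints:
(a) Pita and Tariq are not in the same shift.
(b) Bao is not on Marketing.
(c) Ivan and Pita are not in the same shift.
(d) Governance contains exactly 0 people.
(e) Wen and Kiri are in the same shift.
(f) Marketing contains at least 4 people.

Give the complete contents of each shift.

Governance = {}; Marketing = {Ivan, Kiri, Tariq, Wen}; Design = {Bao, Pita}

From (b): Bao ∉ Marketing.
(d): Governance already has 0, so the rest are out.
Only one shift left: Bao ∈ Design.
Suppose Pita ∈ Marketing: no assignment then satisfies all the clues, so Pita ∉ Marketing.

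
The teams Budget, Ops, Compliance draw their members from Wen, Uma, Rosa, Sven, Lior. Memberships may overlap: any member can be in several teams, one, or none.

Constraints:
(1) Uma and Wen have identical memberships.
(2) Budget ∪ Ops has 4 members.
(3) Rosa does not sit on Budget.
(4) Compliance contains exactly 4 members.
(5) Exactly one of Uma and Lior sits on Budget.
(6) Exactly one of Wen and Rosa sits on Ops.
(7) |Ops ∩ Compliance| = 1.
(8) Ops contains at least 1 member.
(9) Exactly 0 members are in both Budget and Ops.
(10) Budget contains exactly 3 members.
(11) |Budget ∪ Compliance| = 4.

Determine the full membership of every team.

Budget = {Sven, Uma, Wen}; Ops = {Rosa}; Compliance = {Rosa, Sven, Uma, Wen}

From (3): Rosa ∉ Budget.
Suppose Wen ∉ Budget: no assignment then satisfies all the clues, so Wen ∈ Budget.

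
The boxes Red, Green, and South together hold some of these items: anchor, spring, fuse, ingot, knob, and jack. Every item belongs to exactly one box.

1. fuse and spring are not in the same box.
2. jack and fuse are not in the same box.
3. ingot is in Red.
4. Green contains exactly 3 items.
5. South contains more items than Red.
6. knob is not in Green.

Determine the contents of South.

South = {fuse, knob}

From (3): ingot ∈ Red.
From (6): knob ∉ Green.
Suppose anchor ∈ South: no assignment then satisfies all the clues, so anchor ∉ South.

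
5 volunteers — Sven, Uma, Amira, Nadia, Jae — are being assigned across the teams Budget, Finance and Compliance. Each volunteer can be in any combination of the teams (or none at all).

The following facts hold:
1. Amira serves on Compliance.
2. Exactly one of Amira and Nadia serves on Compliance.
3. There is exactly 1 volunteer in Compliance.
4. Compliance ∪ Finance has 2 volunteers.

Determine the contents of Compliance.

From (1): Amira ∈ Compliance.
(2) (exactly one): Nadia ∉ Compliance.
(3): Compliance already has 1, so the rest are out.

Compliance = {Amira}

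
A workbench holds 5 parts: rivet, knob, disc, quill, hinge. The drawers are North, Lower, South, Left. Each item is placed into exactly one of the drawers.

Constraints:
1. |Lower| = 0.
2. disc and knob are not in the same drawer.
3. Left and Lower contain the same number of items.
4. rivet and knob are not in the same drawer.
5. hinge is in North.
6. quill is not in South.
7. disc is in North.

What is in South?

South = {knob}

From (5): hinge ∈ North.
From (6): quill ∉ South.
From (7): disc ∈ North.
(1): Lower already has 0, so the rest are out.
(2): knob ∉ North.
Suppose rivet ∈ South: no assignment then satisfies all the clues, so rivet ∉ South.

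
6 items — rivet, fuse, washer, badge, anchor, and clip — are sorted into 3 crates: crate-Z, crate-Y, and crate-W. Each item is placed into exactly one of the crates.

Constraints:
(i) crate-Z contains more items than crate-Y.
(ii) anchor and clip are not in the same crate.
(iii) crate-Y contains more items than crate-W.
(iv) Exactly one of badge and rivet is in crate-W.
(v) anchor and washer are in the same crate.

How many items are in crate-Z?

3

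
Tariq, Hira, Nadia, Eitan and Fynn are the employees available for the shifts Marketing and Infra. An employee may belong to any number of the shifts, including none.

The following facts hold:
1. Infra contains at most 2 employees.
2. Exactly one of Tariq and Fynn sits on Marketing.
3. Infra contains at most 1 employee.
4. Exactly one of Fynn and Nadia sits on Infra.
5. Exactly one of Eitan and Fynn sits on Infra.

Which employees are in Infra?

Infra = {Fynn}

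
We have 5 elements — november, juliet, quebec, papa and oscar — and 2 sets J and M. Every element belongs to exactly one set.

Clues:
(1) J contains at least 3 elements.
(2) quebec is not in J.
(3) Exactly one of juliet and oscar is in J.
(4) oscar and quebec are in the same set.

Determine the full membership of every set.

J = {juliet, november, papa}; M = {oscar, quebec}

From (2): quebec ∉ J.
(4): oscar matches quebec: oscar ∉ J.
Only one set left: quebec ∈ M.
Only one set left: oscar ∈ M.
(1): only 3 candidates remain for J, so all are in.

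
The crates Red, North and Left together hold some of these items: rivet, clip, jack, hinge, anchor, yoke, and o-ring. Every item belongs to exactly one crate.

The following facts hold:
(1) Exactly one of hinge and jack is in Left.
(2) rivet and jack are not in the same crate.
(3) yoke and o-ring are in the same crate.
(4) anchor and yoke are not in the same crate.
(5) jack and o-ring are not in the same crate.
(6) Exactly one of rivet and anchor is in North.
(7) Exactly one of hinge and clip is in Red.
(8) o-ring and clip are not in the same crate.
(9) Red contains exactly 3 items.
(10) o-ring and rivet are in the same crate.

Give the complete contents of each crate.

Red = {anchor, clip, jack}; North = {o-ring, rivet, yoke}; Left = {hinge}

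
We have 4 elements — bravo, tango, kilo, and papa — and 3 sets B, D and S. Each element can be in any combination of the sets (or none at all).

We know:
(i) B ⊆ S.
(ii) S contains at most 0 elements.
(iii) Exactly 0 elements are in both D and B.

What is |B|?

(ii): S already has 0, so the rest are out.
(i) contrapositive: bravo ∉ B.
(i) contrapositive: tango ∉ B.
(i) contrapositive: kilo ∉ B.
(i) contrapositive: papa ∉ B.

0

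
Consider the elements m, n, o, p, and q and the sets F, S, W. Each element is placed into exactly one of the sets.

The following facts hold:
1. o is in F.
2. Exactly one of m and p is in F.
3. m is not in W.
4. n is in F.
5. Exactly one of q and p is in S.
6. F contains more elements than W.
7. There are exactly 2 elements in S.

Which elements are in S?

S = {m, q}

From (1): o ∈ F.
From (3): m ∉ W.
From (4): n ∈ F.
Suppose m ∉ S: no assignment then satisfies all the clues, so m ∈ S.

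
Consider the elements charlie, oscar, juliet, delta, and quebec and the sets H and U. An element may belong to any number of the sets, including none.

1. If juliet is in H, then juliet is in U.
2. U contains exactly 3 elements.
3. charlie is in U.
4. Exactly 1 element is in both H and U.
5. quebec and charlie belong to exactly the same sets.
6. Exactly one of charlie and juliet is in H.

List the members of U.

U = {charlie, juliet, quebec}

From (3): charlie ∈ U.
(5): quebec matches charlie: quebec ∈ U.
Suppose oscar ∈ U: no assignment then satisfies all the clues, so oscar ∉ U.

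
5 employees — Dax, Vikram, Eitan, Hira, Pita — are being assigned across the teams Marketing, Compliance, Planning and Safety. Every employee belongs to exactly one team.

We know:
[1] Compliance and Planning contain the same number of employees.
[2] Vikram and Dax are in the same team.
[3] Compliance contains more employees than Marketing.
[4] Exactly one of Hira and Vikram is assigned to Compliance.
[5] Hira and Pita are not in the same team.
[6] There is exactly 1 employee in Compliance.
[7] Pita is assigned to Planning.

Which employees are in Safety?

Safety = {Dax, Eitan, Vikram}

From (7): Pita ∈ Planning.
(5): Hira ∉ Planning.
Suppose Dax ∉ Safety: no assignment then satisfies all the clues, so Dax ∈ Safety.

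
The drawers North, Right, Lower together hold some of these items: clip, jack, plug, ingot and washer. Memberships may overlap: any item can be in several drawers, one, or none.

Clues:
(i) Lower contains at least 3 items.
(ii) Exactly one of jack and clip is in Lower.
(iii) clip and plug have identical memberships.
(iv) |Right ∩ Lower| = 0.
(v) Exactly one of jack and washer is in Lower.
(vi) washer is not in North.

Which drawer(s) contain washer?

From (vi): washer ∉ North.
Suppose washer ∈ Right: no assignment then satisfies all the clues, so washer ∉ Right.

washer: Lower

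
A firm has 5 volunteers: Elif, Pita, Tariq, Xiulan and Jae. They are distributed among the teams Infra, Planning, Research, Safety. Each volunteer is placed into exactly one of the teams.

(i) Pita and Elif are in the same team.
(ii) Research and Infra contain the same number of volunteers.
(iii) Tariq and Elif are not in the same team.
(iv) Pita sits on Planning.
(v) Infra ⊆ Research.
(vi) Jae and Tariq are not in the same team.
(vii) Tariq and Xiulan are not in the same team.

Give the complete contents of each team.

Infra = {}; Planning = {Elif, Jae, Pita, Xiulan}; Research = {}; Safety = {Tariq}

From (iv): Pita ∈ Planning.
(i): Elif matches Pita: Elif ∉ Infra.
(i): Elif matches Pita: Elif ∈ Planning.
(iii): Tariq ∉ Planning.
Suppose Tariq ∈ Infra: no assignment then satisfies all the clues, so Tariq ∉ Infra.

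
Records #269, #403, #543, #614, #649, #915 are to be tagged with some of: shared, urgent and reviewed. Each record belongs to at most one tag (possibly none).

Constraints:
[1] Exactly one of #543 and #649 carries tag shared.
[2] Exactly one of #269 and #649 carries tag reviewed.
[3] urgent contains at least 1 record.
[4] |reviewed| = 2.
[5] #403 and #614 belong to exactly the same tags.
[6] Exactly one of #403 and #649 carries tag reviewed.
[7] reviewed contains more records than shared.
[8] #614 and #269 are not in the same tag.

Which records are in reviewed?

reviewed = {#649, #915}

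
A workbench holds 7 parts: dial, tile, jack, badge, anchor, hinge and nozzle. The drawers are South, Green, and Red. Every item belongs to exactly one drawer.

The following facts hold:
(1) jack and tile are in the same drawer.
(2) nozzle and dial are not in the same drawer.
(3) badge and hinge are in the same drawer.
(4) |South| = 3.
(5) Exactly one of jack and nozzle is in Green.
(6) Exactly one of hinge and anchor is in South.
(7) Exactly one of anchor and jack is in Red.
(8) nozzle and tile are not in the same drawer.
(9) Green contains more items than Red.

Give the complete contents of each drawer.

South = {badge, hinge, nozzle}; Green = {dial, jack, tile}; Red = {anchor}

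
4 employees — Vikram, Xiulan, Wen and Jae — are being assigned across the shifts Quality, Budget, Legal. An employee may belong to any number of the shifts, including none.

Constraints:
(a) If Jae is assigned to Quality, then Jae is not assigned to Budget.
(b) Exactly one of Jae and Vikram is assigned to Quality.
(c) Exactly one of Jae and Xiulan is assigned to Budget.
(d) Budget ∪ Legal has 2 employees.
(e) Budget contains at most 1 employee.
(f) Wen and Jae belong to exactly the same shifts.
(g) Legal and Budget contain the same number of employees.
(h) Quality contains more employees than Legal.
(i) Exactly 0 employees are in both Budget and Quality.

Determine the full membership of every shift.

Quality = {Jae, Wen}; Budget = {Xiulan}; Legal = {Vikram}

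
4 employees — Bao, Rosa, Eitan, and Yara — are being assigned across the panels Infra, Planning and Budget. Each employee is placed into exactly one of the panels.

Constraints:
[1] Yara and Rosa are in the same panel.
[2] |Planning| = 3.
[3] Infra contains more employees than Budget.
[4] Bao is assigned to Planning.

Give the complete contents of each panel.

Infra = {Eitan}; Planning = {Bao, Rosa, Yara}; Budget = {}

From (4): Bao ∈ Planning.
Suppose Rosa ∈ Infra: no assignment then satisfies all the clues, so Rosa ∉ Infra.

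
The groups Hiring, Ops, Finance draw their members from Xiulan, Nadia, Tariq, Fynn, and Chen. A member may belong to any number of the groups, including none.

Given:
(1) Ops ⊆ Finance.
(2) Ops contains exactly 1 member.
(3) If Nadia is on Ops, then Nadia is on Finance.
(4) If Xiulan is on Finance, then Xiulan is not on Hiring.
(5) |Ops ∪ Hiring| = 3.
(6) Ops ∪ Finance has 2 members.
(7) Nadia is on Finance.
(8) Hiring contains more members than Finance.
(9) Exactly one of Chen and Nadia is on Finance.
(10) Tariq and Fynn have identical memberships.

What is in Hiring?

Hiring = {Fynn, Nadia, Tariq}

From (7): Nadia ∈ Finance.
(9) (exactly one): Chen ∉ Finance.
(1) contrapositive: Chen ∉ Ops.
Suppose Xiulan ∈ Hiring: no assignment then satisfies all the clues, so Xiulan ∉ Hiring.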